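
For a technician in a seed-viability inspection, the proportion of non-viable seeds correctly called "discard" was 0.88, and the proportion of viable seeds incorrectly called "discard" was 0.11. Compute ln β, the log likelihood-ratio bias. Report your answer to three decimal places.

Φ⁻¹(0.88) = 1.1750, Φ⁻¹(0.11) = -1.2265
ln β = −½·[z(H)² − z(FA)²] = −0.5 × (1.3806 − 1.5043) = 0.06185

ln β = 0.062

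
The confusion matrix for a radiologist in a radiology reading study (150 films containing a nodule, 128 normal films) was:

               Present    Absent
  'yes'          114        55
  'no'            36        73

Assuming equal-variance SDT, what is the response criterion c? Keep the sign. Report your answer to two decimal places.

H = 114/150 = 0.7600
FA = 55/128 = 0.4297
Φ⁻¹(0.7600) = 0.706, Φ⁻¹(0.4297) = -0.177
c = −½·[z(H) + z(FA)] = −0.5 × (0.706 + (-0.177)) = -0.2645

c = -0.26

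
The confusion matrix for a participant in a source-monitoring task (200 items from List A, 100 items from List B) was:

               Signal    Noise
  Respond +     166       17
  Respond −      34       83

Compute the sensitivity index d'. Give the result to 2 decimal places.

d' = 1.91

H = 166/200 = 0.8300
FA = 17/100 = 0.1700
Φ⁻¹(0.8300) = 0.954, Φ⁻¹(0.1700) = -0.954
d' = z(H) − z(FA) = 0.954 − (-0.954) = 1.908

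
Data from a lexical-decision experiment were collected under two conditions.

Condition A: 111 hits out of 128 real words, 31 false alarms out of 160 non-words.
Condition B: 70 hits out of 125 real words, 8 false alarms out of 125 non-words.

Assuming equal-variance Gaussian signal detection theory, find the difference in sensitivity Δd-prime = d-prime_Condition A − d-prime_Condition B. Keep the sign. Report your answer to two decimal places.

Δd-prime = 0.30

Condition A: z(0.8672) = 1.113, z(0.1938) = -0.864, d' = 1.977
Condition B: z(0.5600) = 0.151, z(0.0640) = -1.522, d' = 1.673
Δd' = d'_Condition A − d'_Condition B = 1.977 − 1.673 = 0.304
Condition A has the higher sensitivity.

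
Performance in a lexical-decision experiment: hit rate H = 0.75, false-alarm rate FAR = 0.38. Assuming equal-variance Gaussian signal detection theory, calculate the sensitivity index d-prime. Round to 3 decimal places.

Φ⁻¹(H) = Φ⁻¹(0.75) = 0.6745
Φ⁻¹(FA) = Φ⁻¹(0.38) = -0.3055
d' = z(H) − z(FA) = 0.6745 − (-0.3055) = 0.9800

d-prime = 0.980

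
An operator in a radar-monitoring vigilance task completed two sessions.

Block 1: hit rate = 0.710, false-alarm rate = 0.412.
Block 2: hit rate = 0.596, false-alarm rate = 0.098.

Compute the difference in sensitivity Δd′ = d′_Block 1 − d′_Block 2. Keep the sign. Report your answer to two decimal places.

Block 1: z(0.710) = 0.553, z(0.412) = -0.222, d' = 0.775
Block 2: z(0.596) = 0.243, z(0.098) = -1.293, d' = 1.536
Δd' = d'_Block 1 − d'_Block 2 = 0.775 − 1.536 = -0.761
Block 2 has the higher sensitivity.

Δd′ = -0.76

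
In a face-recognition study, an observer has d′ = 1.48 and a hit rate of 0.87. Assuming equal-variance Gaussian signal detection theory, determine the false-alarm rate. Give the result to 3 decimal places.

false-alarm rate = 0.362

z(hit rate) = z(0.87) = 1.1264
z(FA) = z(H) − d' = 1.1264 − 1.48 = -0.3536
false-alarm rate = Φ(-0.3536) = 0.3618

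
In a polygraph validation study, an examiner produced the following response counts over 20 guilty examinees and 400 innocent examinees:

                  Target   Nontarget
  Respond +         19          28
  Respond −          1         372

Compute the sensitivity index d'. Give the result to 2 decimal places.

d' = 3.12

H = 19/20 = 0.9500
FA = 28/400 = 0.0700
Φ⁻¹(0.9500) = 1.6449, Φ⁻¹(0.0700) = -1.4758
d' = z(H) − z(FA) = 1.6449 − (-1.4758) = 3.1207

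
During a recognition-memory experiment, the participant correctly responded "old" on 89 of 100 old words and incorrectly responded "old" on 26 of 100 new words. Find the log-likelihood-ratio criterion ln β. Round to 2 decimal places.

ln β = -0.55

H = 89/100 = 0.8900
FA = 26/100 = 0.2600
z(0.8900) = 1.227, z(0.2600) = -0.643
ln β = −½·[z(H)² − z(FA)²] = −0.5 × (1.506 − 0.413) = -0.5465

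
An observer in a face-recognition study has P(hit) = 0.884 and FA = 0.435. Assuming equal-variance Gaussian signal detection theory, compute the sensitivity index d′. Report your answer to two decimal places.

Φ⁻¹(H) = Φ⁻¹(0.884) = 1.195
Φ⁻¹(FA) = Φ⁻¹(0.435) = -0.164
d' = z(H) − z(FA) = 1.195 − (-0.164) = 1.359

d′ = 1.36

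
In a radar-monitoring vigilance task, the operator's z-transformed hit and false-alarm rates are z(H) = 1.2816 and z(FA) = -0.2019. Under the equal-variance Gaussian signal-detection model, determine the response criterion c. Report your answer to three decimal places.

c = -0.540

c = −½·[z(H) + z(FA)] = −½·(1.2816 + (-0.2019)) = -0.53985
c < 0: the operator has a liberal response bias.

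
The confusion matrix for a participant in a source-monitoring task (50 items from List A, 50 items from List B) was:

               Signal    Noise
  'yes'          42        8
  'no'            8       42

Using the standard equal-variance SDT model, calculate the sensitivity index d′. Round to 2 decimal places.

H = 42/50 = 0.8400
FA = 8/50 = 0.1600
Φ⁻¹(0.8400) = 0.994, Φ⁻¹(0.1600) = -0.994
d' = z(H) − z(FA) = 0.994 − (-0.994) = 1.988

d′ = 1.99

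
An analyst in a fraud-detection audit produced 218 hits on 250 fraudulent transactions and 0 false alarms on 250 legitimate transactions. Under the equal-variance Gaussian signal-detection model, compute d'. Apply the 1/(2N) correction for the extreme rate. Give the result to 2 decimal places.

The false-alarm rate is 0/250 = 0, so apply the 1/(2N) correction: FA → 1/(2·250) = 0.00200.
z(H) = z(0.87200) = 1.136
z(FA) = z(0.00200) = -2.878
d' = 1.136 − (-2.878) = 4.014

d' = 4.01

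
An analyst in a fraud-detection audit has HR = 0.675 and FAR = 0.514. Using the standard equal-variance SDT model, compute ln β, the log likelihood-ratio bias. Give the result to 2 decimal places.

z(H) = 0.454
z(FA) = 0.035
ln β = −½·[z(H)² − z(FA)²] = −0.5 × (0.206 − 0.001) = -0.1025

ln β = -0.10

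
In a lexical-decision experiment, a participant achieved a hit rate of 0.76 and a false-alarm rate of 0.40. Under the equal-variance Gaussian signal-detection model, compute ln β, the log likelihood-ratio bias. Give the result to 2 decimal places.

Φ⁻¹(H) = 0.706
Φ⁻¹(FA) = -0.253
ln β = −½·[z(H)² − z(FA)²] = −0.5 × (0.498 − 0.064) = -0.217

ln β = -0.22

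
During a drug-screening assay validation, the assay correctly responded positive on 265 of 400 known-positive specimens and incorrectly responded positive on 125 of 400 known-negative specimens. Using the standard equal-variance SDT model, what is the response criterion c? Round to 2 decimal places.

c = 0.03

H = 265/400 = 0.6625
FA = 125/400 = 0.3125
z(H) = 0.4193
z(FA) = -0.4888
c = −½·[z(H) + z(FA)] = −0.5 × (0.4193 + (-0.4888)) = 0.03475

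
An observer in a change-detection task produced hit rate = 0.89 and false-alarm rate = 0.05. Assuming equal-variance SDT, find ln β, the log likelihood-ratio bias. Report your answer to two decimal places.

z(H) = z(0.89) = 1.227
z(FA) = z(0.05) = -1.645
ln β = −½·[z(H)² − z(FA)²] = −0.5 × (1.506 − 2.706) = 0.600

ln β = 0.60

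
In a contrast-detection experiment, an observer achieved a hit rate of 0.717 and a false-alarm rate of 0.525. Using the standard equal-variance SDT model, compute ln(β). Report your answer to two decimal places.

z(H) = z(0.717) = 0.574
z(FA) = z(0.525) = 0.063
ln β = −½·[z(H)² − z(FA)²] = −0.5 × (0.329 − 0.004) = -0.1625

ln β = -0.16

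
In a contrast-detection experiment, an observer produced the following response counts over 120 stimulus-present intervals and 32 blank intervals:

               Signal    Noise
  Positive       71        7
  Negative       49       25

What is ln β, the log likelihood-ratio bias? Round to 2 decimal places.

ln β = 0.27

H = 71/120 = 0.5917
FA = 7/32 = 0.2188
Φ⁻¹(H) = Φ⁻¹(0.5917) = 0.232
Φ⁻¹(FA) = Φ⁻¹(0.2188) = -0.776
ln β = −½·[z(H)² − z(FA)²] = −0.5 × (0.054 − 0.602) = 0.274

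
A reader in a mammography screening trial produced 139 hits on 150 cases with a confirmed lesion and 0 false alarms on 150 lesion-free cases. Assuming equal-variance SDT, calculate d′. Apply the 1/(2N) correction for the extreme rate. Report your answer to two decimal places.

d′ = 4.16

The false-alarm rate is 0/150 = 0, so apply the 1/(2N) correction: FA → 1/(2·150) = 0.00333.
z(H) = z(0.92667) = 1.451
z(FA) = z(0.00333) = -2.713
d' = 1.451 − (-2.713) = 4.164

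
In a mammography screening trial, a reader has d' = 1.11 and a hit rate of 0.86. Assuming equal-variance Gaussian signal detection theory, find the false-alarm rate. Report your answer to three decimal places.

z(hit rate) = z(0.86) = 1.0803
z(FA) = z(H) − d' = 1.0803 − 1.11 = -0.0297
false-alarm rate = Φ(-0.0297) = 0.4882

false-alarm rate = 0.488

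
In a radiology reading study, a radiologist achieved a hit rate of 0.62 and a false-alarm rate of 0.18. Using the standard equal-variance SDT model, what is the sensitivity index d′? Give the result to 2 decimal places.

d′ = 1.22

z(0.62) = 0.305, z(0.18) = -0.915
d' = z(H) − z(FA) = 0.305 − (-0.915) = 1.220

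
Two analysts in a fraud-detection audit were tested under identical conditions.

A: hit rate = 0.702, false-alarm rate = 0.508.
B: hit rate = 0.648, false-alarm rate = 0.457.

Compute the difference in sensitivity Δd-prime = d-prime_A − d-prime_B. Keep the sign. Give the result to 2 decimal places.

Δd-prime = 0.02

A: z(0.702) = 0.530, z(0.508) = 0.020, d' = 0.510
B: z(0.648) = 0.380, z(0.457) = -0.108, d' = 0.488
Δd' = d'_A − d'_B = 0.510 − 0.488 = 0.022
A has the higher sensitivity.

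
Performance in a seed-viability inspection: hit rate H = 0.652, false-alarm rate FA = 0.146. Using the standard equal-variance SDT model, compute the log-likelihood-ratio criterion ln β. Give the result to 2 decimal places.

Φ⁻¹(H) = 0.391
Φ⁻¹(FA) = -1.054
ln β = −½·[z(H)² − z(FA)²] = −0.5 × (0.153 − 1.111) = 0.479

ln β = 0.48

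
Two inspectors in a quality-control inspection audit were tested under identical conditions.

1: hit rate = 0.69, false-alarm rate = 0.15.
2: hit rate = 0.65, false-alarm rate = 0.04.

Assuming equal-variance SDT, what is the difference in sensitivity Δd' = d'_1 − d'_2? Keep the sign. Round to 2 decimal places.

1: z(0.69) = 0.496, z(0.15) = -1.036, d' = 1.532
2: z(0.65) = 0.385, z(0.04) = -1.751, d' = 2.136
Δd' = d'_1 − d'_2 = 1.532 − 2.136 = -0.604
2 has the higher sensitivity.

Δd' = -0.60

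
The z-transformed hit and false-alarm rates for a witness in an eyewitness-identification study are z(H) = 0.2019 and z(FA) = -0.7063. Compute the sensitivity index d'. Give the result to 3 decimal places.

d' = 0.908

d' = z(H) − z(FA) = 0.2019 − (-0.7063) = 0.9082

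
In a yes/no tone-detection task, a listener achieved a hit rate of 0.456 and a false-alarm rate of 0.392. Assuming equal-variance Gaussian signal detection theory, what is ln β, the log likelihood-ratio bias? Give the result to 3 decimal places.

Φ⁻¹(0.456) = -0.1105, Φ⁻¹(0.392) = -0.2741
ln β = −½·[z(H)² − z(FA)²] = −0.5 × (0.0122 − 0.0751) = 0.03145

ln β = 0.031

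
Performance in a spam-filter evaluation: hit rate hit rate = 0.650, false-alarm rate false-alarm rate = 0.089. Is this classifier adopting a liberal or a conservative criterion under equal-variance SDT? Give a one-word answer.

conservative

z(H) = 0.385, z(FA) = -1.347
c = −½·(z(H) + z(FA)) = 0.481
c > 0 → conservative criterion (biased toward responding “no”).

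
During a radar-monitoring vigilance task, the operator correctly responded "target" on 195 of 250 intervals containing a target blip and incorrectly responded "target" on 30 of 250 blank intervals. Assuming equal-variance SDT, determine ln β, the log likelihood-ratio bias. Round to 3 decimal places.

ln β = 0.392

H = 195/250 = 0.7800
FA = 30/250 = 0.1200
z(H) = z(0.7800) = 0.7722
z(FA) = z(0.1200) = -1.1750
ln β = −½·[z(H)² − z(FA)²] = −0.5 × (0.5963 − 1.3806) = 0.39215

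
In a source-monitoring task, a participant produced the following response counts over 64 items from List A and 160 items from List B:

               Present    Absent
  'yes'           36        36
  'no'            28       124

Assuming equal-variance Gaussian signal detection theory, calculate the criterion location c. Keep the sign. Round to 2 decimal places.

c = 0.30

H = 36/64 = 0.5625
FA = 36/160 = 0.2250
Φ⁻¹(H) = Φ⁻¹(0.5625) = 0.157
Φ⁻¹(FA) = Φ⁻¹(0.2250) = -0.755
c = −½·[z(H) + z(FA)] = −0.5 × (0.157 + (-0.755)) = 0.299
c > 0: the participant has a conservative response bias.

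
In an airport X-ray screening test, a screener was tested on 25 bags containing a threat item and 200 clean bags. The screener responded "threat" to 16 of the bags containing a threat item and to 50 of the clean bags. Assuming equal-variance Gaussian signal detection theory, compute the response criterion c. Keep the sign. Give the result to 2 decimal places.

H = 16/25 = 0.6400
FA = 50/200 = 0.2500
z(H) = 0.3585
z(FA) = -0.6745
c = −½·[z(H) + z(FA)] = −0.5 × (0.3585 + (-0.6745)) = 0.1580

c = 0.16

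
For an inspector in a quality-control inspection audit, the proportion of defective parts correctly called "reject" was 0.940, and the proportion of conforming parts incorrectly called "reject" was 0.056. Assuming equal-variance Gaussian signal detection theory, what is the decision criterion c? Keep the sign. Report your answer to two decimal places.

z(0.940) = 1.5548, z(0.056) = -1.5893
c = −½·[z(H) + z(FA)] = −0.5 × (1.5548 + (-1.5893)) = 0.01725

c = 0.02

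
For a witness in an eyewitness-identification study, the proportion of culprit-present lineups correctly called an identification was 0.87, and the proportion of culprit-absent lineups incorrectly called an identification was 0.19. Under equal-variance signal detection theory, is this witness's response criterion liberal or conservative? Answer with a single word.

z(H) = 1.126, z(FA) = -0.878
c = −½·(z(H) + z(FA)) = -0.124
c < 0 → liberal criterion (biased toward responding “yes”).

liberal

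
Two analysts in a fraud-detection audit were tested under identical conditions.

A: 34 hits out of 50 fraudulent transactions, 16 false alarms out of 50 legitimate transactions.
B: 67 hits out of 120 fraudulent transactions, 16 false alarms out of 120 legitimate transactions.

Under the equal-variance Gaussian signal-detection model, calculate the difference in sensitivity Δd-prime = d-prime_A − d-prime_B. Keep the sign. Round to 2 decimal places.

Δd-prime = -0.32

A: z(0.6800) = 0.468, z(0.3200) = -0.468, d' = 0.936
B: z(0.5583) = 0.147, z(0.1333) = -1.111, d' = 1.258
Δd' = d'_A − d'_B = 0.936 − 1.258 = -0.322
B has the higher sensitivity.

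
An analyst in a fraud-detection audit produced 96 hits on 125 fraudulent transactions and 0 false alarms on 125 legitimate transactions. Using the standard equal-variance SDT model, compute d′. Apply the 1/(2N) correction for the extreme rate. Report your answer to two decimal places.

The false-alarm rate is 0/125 = 0, so apply the 1/(2N) correction: FA → 1/(2·125) = 0.00400.
z(H) = z(0.76800) = 0.732
z(FA) = z(0.00400) = -2.652
d' = 0.732 − (-2.652) = 3.384

d′ = 3.38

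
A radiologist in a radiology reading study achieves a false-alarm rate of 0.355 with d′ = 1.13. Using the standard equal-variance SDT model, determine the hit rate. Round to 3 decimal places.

z(false-alarm rate) = z(0.355) = -0.3719
z(H) = z(FA) + d' = -0.3719 + 1.13 = 0.7581
hit rate = Φ(0.7581) = 0.7758

hit rate = 0.776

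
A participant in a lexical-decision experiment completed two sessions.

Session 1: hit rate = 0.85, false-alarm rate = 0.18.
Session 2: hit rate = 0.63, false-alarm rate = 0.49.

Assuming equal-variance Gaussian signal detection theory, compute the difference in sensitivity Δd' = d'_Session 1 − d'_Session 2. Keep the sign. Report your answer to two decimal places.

Δd' = 1.59

Session 1: z(0.85) = 1.036, z(0.18) = -0.915, d' = 1.951
Session 2: z(0.63) = 0.332, z(0.49) = -0.025, d' = 0.357
Δd' = d'_Session 1 − d'_Session 2 = 1.951 − 0.357 = 1.594
Session 1 has the higher sensitivity.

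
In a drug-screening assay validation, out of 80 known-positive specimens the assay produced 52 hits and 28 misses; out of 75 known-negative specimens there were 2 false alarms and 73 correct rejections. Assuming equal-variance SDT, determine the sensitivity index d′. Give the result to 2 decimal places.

d′ = 2.32

H = 52/80 = 0.6500
FA = 2/75 = 0.0267
z(0.6500) = 0.3853, z(0.0267) = -1.9317
d' = z(H) − z(FA) = 0.3853 − (-1.9317) = 2.3170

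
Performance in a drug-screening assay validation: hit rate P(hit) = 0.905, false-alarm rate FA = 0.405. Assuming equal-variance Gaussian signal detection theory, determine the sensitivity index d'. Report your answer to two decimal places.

Φ⁻¹(H) = Φ⁻¹(0.905) = 1.311
Φ⁻¹(FA) = Φ⁻¹(0.405) = -0.240
d' = z(H) − z(FA) = 1.311 − (-0.240) = 1.551

d' = 1.55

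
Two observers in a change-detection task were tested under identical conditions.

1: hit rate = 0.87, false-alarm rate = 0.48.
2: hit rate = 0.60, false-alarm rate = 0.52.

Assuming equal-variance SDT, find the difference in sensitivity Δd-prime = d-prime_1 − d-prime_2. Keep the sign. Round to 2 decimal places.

1: z(0.87) = 1.126, z(0.48) = -0.050, d' = 1.176
2: z(0.60) = 0.253, z(0.52) = 0.050, d' = 0.203
Δd' = d'_1 − d'_2 = 1.176 − 0.203 = 0.973
1 has the higher sensitivity.

Δd-prime = 0.97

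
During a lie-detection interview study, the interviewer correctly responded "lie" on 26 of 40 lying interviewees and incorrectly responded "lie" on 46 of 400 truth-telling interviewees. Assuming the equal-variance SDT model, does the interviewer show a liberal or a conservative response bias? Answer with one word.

z(H) = 0.385, z(FA) = -1.200
c = −½·(z(H) + z(FA)) = 0.4075
c > 0 → conservative criterion (biased toward responding “no”).

conservative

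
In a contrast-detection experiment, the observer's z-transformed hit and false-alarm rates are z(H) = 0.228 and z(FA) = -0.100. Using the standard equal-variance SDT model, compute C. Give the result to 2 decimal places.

C = -0.06

c = −½·[z(H) + z(FA)] = −½·(0.228 + (-0.100)) = -0.064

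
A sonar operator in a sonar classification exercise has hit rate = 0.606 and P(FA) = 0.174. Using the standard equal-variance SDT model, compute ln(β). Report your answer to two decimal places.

ln β = 0.40

z(0.606) = 0.269, z(0.174) = -0.938
ln β = −½·[z(H)² − z(FA)²] = −0.5 × (0.072 − 0.880) = 0.404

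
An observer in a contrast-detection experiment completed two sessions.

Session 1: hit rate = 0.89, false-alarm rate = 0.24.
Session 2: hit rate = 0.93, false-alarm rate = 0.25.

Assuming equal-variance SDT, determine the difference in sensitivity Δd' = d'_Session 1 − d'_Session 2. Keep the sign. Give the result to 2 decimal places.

Δd' = -0.22

Session 1: z(0.89) = 1.227, z(0.24) = -0.706, d' = 1.933
Session 2: z(0.93) = 1.476, z(0.25) = -0.674, d' = 2.150
Δd' = d'_Session 1 − d'_Session 2 = 1.933 − 2.150 = -0.217
Session 2 has the higher sensitivity.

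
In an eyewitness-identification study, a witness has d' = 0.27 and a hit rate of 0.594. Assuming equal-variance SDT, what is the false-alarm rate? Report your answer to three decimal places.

false-alarm rate = 0.487

z(hit rate) = z(0.594) = 0.2378
z(FA) = z(H) − d' = 0.2378 − 0.27 = -0.0322
false-alarm rate = Φ(-0.0322) = 0.4872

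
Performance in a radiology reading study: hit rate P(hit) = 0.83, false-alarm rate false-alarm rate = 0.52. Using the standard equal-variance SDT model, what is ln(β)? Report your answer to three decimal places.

z(H) = z(0.83) = 0.9542
z(FA) = z(0.52) = 0.0502
ln β = −½·[z(H)² − z(FA)²] = −0.5 × (0.9105 − 0.0025) = -0.4540

ln β = -0.454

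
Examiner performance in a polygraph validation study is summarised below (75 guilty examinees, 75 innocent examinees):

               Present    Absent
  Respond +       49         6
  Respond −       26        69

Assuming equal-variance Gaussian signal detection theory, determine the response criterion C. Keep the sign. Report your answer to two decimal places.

H = 49/75 = 0.6533
FA = 6/75 = 0.0800
Φ⁻¹(0.6533) = 0.3942, Φ⁻¹(0.0800) = -1.4051
c = −½·[z(H) + z(FA)] = −0.5 × (0.3942 + (-1.4051)) = 0.50545

C = 0.51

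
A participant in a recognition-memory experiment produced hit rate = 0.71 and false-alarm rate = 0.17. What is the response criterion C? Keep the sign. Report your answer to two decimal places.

C = 0.20

Φ⁻¹(H) = Φ⁻¹(0.71) = 0.5534
Φ⁻¹(FA) = Φ⁻¹(0.17) = -0.9542
c = −½·[z(H) + z(FA)] = −0.5 × (0.5534 + (-0.9542)) = 0.2004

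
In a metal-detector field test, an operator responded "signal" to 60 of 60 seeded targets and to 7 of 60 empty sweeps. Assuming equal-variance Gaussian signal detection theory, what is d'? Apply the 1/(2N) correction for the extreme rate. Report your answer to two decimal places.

d' = 3.59

The hit rate is 60/60 = 1, so apply the 1/(2N) correction: H → 1 − 1/(2·60) = 0.99167.
z(H) = z(0.99167) = 2.394
z(FA) = z(0.11667) = -1.192
d' = 2.394 − (-1.192) = 3.586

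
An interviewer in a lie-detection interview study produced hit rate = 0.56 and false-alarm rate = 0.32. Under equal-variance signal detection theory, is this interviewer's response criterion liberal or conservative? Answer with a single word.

z(H) = 0.151, z(FA) = -0.468
c = −½·(z(H) + z(FA)) = 0.1585
c > 0 → conservative criterion (biased toward responding “no”).

conservative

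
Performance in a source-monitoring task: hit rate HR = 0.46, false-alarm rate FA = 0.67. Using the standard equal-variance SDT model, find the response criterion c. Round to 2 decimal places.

c = -0.17

Φ⁻¹(H) = Φ⁻¹(0.46) = -0.1004
Φ⁻¹(FA) = Φ⁻¹(0.67) = 0.4399
c = −½·[z(H) + z(FA)] = −0.5 × (-0.1004 + 0.4399) = -0.16975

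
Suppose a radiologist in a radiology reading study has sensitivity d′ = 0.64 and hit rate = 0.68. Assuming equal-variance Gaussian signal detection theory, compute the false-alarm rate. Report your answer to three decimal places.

false-alarm rate = 0.432

z(hit rate) = z(0.68) = 0.4677
z(FA) = z(H) − d' = 0.4677 − 0.64 = -0.1723
false-alarm rate = Φ(-0.1723) = 0.4316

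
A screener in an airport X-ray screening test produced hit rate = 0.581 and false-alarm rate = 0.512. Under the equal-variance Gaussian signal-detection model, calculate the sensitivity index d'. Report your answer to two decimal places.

z(0.581) = 0.204, z(0.512) = 0.030
d' = z(H) − z(FA) = 0.204 − 0.030 = 0.174

d' = 0.17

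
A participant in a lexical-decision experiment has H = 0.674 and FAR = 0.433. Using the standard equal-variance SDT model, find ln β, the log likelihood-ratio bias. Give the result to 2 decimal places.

ln β = -0.09

Φ⁻¹(H) = 0.451
Φ⁻¹(FA) = -0.169
ln β = −½·[z(H)² − z(FA)²] = −0.5 × (0.203 − 0.029) = -0.087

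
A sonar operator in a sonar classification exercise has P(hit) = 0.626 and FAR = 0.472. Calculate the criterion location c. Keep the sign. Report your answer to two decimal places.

z(0.626) = 0.3213, z(0.472) = -0.0702
c = −½·[z(H) + z(FA)] = −0.5 × (0.3213 + (-0.0702)) = -0.12555

c = -0.13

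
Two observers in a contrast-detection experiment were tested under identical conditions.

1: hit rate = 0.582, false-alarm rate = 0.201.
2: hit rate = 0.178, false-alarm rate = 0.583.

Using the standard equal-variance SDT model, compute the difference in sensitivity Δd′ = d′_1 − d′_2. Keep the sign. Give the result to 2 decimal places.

1: z(0.582) = 0.207, z(0.201) = -0.838, d' = 1.045
2: z(0.178) = -0.923, z(0.583) = 0.210, d' = -1.133
Δd' = d'_1 − d'_2 = 1.045 − (-1.133) = 2.178
1 has the higher sensitivity.

Δd′ = 2.18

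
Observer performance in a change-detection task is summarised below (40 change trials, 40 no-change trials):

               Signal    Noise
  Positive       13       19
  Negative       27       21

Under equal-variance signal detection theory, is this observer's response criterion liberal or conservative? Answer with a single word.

conservative

z(H) = -0.454, z(FA) = -0.063
c = −½·(z(H) + z(FA)) = 0.2585
c > 0 → conservative criterion (biased toward responding “no”).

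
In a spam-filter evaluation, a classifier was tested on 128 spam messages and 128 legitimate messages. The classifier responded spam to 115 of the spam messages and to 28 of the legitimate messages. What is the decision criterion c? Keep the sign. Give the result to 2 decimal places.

c = -0.25

H = 115/128 = 0.8984
FA = 28/128 = 0.2188
Φ⁻¹(H) = 1.272
Φ⁻¹(FA) = -0.776
c = −½·[z(H) + z(FA)] = −0.5 × (1.272 + (-0.776)) = -0.248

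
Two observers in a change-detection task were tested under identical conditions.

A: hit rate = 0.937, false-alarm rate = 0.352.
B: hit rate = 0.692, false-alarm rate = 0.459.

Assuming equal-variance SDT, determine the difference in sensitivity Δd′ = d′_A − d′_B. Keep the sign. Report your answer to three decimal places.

A: z(0.937) = 1.5301, z(0.352) = -0.3799, d' = 1.9100
B: z(0.692) = 0.5015, z(0.459) = -0.1030, d' = 0.6045
Δd' = d'_A − d'_B = 1.9100 − 0.6045 = 1.3055
A has the higher sensitivity.

Δd′ = 1.306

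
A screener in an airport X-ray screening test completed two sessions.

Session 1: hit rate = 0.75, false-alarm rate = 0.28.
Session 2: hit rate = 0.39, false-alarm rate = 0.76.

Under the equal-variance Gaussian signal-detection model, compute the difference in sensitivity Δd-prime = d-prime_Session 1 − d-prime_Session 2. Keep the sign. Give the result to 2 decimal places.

Δd-prime = 2.24

Session 1: z(0.75) = 0.674, z(0.28) = -0.583, d' = 1.257
Session 2: z(0.39) = -0.279, z(0.76) = 0.706, d' = -0.985
Δd' = d'_Session 1 − d'_Session 2 = 1.257 − (-0.985) = 2.242
Session 1 has the higher sensitivity.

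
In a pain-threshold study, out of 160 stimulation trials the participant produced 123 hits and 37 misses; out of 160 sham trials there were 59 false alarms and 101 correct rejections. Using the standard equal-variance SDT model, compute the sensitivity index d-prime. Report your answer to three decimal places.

H = 123/160 = 0.7688
FA = 59/160 = 0.3688
z(0.7688) = 0.7349, z(0.3688) = -0.3350
d' = z(H) − z(FA) = 0.7349 − (-0.3350) = 1.0699

d-prime = 1.070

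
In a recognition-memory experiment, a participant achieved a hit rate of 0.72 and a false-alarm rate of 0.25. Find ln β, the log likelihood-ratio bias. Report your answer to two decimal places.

z(H) = z(0.72) = 0.583
z(FA) = z(0.25) = -0.674
ln β = −½·[z(H)² − z(FA)²] = −0.5 × (0.340 − 0.454) = 0.057

ln β = 0.06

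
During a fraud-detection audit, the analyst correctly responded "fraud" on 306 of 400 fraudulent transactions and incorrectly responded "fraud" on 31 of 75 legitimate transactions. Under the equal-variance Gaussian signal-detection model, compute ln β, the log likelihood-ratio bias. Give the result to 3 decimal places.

ln β = -0.237

H = 306/400 = 0.7650
FA = 31/75 = 0.4133
Φ⁻¹(H) = Φ⁻¹(0.7650) = 0.7225
Φ⁻¹(FA) = Φ⁻¹(0.4133) = -0.2191
ln β = −½·[z(H)² − z(FA)²] = −0.5 × (0.5220 − 0.0480) = -0.2370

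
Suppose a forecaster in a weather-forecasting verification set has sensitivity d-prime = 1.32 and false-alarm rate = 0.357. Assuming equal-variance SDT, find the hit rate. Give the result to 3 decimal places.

hit rate = 0.830

z(false-alarm rate) = z(0.357) = -0.3665
z(H) = z(FA) + d' = -0.3665 + 1.32 = 0.9535
hit rate = Φ(0.9535) = 0.8298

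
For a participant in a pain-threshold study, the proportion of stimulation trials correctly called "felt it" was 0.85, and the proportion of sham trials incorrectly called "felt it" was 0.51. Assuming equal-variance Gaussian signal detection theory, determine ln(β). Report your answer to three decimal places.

Φ⁻¹(H) = Φ⁻¹(0.85) = 1.0364
Φ⁻¹(FA) = Φ⁻¹(0.51) = 0.0251
ln β = −½·[z(H)² − z(FA)²] = −0.5 × (1.0741 − 0.0006) = -0.53675

ln β = -0.537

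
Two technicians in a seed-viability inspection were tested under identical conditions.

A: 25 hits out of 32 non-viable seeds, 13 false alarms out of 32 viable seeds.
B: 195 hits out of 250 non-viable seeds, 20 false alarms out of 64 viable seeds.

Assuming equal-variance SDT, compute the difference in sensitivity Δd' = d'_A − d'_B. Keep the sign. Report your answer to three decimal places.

A: z(0.7812) = 0.7763, z(0.4062) = -0.2373, d' = 1.0136
B: z(0.7800) = 0.7722, z(0.3125) = -0.4888, d' = 1.2610
Δd' = d'_A − d'_B = 1.0136 − 1.2610 = -0.2474
B has the higher sensitivity.

Δd' = -0.247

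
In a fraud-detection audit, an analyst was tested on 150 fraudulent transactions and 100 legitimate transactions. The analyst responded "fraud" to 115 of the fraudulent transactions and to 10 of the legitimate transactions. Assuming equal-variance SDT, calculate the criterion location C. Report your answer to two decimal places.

C = 0.28

H = 115/150 = 0.7667
FA = 10/100 = 0.1000
Φ⁻¹(H) = Φ⁻¹(0.7667) = 0.7280
Φ⁻¹(FA) = Φ⁻¹(0.1000) = -1.2816
c = −½·[z(H) + z(FA)] = −0.5 × (0.7280 + (-1.2816)) = 0.2768
c > 0: the analyst has a conservative response bias.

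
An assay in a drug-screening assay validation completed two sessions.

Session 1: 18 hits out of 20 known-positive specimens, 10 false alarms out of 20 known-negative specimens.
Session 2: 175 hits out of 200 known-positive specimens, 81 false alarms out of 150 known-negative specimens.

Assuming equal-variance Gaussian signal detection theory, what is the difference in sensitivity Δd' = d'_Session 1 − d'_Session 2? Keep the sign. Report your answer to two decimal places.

Session 1: z(0.9000) = 1.282, z(0.5000) = 0.000, d' = 1.282
Session 2: z(0.8750) = 1.150, z(0.5400) = 0.100, d' = 1.050
Δd' = d'_Session 1 − d'_Session 2 = 1.282 − 1.050 = 0.232
Session 1 has the higher sensitivity.

Δd' = 0.23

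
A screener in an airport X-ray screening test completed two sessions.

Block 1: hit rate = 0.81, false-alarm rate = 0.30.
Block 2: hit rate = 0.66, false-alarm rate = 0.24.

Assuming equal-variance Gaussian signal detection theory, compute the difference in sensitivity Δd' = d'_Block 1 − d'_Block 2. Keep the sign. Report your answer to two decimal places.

Block 1: z(0.81) = 0.878, z(0.30) = -0.524, d' = 1.402
Block 2: z(0.66) = 0.412, z(0.24) = -0.706, d' = 1.118
Δd' = d'_Block 1 − d'_Block 2 = 1.402 − 1.118 = 0.284
Block 1 has the higher sensitivity.

Δd' = 0.28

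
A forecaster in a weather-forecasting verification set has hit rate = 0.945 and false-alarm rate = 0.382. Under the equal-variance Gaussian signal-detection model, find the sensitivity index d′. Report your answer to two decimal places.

d′ = 1.90

z(0.945) = 1.598, z(0.382) = -0.300
d' = z(H) − z(FA) = 1.598 − (-0.300) = 1.898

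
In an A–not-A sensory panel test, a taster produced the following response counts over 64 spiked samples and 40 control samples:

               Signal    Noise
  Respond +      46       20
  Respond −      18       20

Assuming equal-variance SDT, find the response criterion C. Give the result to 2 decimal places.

H = 46/64 = 0.7188
FA = 20/40 = 0.5000
z(H) = z(0.7188) = 0.579
z(FA) = z(0.5000) = 0.000
c = −½·[z(H) + z(FA)] = −0.5 × (0.579 + 0.000) = -0.2895

C = -0.29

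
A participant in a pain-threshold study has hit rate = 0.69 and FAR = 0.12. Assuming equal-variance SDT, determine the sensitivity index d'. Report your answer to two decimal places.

d' = 1.67

z(H) = 0.496
z(FA) = -1.175
d' = z(H) − z(FA) = 0.496 − (-1.175) = 1.671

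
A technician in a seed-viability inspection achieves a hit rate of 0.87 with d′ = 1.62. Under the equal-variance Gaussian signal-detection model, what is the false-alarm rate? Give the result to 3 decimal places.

false-alarm rate = 0.311

z(hit rate) = z(0.87) = 1.1264
z(FA) = z(H) − d' = 1.1264 − 1.62 = -0.4936
false-alarm rate = Φ(-0.4936) = 0.3108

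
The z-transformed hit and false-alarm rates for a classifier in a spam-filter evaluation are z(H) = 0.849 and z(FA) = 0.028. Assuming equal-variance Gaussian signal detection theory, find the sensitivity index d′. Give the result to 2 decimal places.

d′ = 0.82

d' = z(H) − z(FA) = 0.849 − 0.028 = 0.821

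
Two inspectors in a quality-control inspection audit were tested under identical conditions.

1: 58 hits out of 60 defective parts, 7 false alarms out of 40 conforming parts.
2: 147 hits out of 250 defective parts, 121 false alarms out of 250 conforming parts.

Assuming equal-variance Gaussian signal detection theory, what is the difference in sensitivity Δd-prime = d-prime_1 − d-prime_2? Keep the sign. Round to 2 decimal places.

1: z(0.9667) = 1.834, z(0.1750) = -0.935, d' = 2.769
2: z(0.5880) = 0.222, z(0.4840) = -0.040, d' = 0.262
Δd' = d'_1 − d'_2 = 2.769 − 0.262 = 2.507
1 has the higher sensitivity.

Δd-prime = 2.51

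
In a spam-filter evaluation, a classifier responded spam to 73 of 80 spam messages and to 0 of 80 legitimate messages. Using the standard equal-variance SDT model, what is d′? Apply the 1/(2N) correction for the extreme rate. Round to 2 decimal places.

The false-alarm rate is 0/80 = 0, so apply the 1/(2N) correction: FA → 1/(2·80) = 0.00625.
z(H) = z(0.91250) = 1.356
z(FA) = z(0.00625) = -2.498
d' = 1.356 − (-2.498) = 3.854

d′ = 3.85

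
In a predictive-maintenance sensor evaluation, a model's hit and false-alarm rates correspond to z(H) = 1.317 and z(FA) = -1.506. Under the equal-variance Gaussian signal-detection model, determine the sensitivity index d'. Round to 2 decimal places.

d' = 2.82

d' = z(H) − z(FA) = 1.317 − (-1.506) = 2.823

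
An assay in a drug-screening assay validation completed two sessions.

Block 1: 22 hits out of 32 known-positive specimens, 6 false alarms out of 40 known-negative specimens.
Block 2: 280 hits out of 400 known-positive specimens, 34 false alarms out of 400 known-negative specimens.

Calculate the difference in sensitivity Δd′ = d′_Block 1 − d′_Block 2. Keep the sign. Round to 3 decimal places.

Block 1: z(0.6875) = 0.4888, z(0.1500) = -1.0364, d' = 1.5252
Block 2: z(0.7000) = 0.5244, z(0.0850) = -1.3722, d' = 1.8966
Δd' = d'_Block 1 − d'_Block 2 = 1.5252 − 1.8966 = -0.3714
Block 2 has the higher sensitivity.

Δd′ = -0.371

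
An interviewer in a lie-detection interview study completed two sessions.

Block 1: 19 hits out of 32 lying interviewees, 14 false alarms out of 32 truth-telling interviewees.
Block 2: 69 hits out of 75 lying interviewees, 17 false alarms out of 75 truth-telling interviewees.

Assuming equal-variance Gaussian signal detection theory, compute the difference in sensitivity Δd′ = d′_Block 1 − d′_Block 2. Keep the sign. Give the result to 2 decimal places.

Block 1: z(0.5938) = 0.237, z(0.4375) = -0.157, d' = 0.394
Block 2: z(0.9200) = 1.405, z(0.2267) = -0.750, d' = 2.155
Δd' = d'_Block 1 − d'_Block 2 = 0.394 − 2.155 = -1.761
Block 2 has the higher sensitivity.

Δd′ = -1.76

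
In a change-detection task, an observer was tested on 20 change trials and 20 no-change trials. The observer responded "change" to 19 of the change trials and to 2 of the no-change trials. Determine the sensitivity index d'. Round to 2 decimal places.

H = 19/20 = 0.9500
FA = 2/20 = 0.1000
Φ⁻¹(0.9500) = 1.6449, Φ⁻¹(0.1000) = -1.2816
d' = z(H) − z(FA) = 1.6449 − (-1.2816) = 2.9265

d' = 2.93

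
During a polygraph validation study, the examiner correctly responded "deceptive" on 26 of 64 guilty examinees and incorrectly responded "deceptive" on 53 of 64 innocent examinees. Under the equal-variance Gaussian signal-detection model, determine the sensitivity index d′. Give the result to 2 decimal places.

d′ = -1.18

H = 26/64 = 0.4062
FA = 53/64 = 0.8281
Φ⁻¹(H) = Φ⁻¹(0.4062) = -0.237
Φ⁻¹(FA) = Φ⁻¹(0.8281) = 0.947
d' = z(H) − z(FA) = -0.237 − 0.947 = -1.184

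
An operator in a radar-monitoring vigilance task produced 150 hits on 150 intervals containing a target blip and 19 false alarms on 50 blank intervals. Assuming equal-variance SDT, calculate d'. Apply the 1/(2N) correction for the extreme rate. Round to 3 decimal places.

The hit rate is 150/150 = 1, so apply the 1/(2N) correction: H → 1 − 1/(2·150) = 0.99667.
z(H) = z(0.99667) = 2.7134
z(FA) = z(0.38000) = -0.3055
d' = 2.7134 − (-0.3055) = 3.0189

d' = 3.019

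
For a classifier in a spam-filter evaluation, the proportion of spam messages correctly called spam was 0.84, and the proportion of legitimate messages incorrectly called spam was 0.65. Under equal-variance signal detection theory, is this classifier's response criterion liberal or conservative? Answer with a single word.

z(H) = 0.994, z(FA) = 0.385
c = −½·(z(H) + z(FA)) = -0.6895
c < 0 → liberal criterion (biased toward responding “yes”).

liberal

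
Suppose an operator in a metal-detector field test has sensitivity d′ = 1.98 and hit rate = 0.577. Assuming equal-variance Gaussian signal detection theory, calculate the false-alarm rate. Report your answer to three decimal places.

false-alarm rate = 0.037

z(hit rate) = z(0.577) = 0.1942
z(FA) = z(H) − d' = 0.1942 − 1.98 = -1.7858
false-alarm rate = Φ(-1.7858) = 0.0371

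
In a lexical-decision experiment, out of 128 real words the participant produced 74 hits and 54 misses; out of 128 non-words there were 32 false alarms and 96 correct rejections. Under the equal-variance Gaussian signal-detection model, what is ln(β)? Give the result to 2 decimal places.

H = 74/128 = 0.5781
FA = 32/128 = 0.2500
z(0.5781) = 0.197, z(0.2500) = -0.674
ln β = −½·[z(H)² − z(FA)²] = −0.5 × (0.039 − 0.454) = 0.2075

ln β = 0.21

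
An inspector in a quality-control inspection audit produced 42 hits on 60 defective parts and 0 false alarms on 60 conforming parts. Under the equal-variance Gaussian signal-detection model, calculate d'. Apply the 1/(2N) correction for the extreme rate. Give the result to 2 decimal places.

The false-alarm rate is 0/60 = 0, so apply the 1/(2N) correction: FA → 1/(2·60) = 0.00833.
z(H) = z(0.70000) = 0.524
z(FA) = z(0.00833) = -2.394
d' = 0.524 − (-2.394) = 2.918

d' = 2.92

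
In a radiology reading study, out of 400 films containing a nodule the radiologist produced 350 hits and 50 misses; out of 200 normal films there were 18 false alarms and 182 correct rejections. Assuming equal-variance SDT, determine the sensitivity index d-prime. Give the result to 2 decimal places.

d-prime = 2.49

H = 350/400 = 0.8750
FA = 18/200 = 0.0900
Φ⁻¹(H) = 1.1503
Φ⁻¹(FA) = -1.3408
d' = z(H) − z(FA) = 1.1503 − (-1.3408) = 2.4911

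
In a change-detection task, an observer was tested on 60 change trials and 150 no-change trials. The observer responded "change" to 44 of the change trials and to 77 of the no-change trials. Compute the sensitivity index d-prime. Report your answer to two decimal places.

d-prime = 0.59

H = 44/60 = 0.7333
FA = 77/150 = 0.5133
z(H) = z(0.7333) = 0.623
z(FA) = z(0.5133) = 0.033
d' = z(H) − z(FA) = 0.623 − 0.033 = 0.590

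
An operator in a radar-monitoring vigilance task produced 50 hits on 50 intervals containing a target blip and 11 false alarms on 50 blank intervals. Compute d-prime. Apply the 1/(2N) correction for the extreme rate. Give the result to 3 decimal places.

The hit rate is 50/50 = 1, so apply the 1/(2N) correction: H → 1 − 1/(2·50) = 0.99000.
z(H) = z(0.99000) = 2.3263
z(FA) = z(0.22000) = -0.7722
d' = 2.3263 − (-0.7722) = 3.0985

d-prime = 3.099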